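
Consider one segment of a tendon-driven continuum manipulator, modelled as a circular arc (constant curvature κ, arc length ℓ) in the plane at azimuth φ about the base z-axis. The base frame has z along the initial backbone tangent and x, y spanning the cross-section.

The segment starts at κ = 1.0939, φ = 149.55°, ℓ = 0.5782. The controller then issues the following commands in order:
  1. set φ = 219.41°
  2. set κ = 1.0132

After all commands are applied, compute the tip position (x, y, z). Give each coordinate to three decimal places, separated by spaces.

initial: κ=1.0939, φ=149.55°, ℓ=0.5782
cmd 1: set φ=219.41° → (κ,φ,ℓ)=(1.0939,219.41°,0.5782) → tip=(-0.1366,-0.1123,0.5404)
cmd 2: set κ=1.0132 → (κ,φ,ℓ)=(1.0132,219.41°,0.5782) → tip=(-0.1272,-0.1045,0.5457)

-0.127 -0.104 0.546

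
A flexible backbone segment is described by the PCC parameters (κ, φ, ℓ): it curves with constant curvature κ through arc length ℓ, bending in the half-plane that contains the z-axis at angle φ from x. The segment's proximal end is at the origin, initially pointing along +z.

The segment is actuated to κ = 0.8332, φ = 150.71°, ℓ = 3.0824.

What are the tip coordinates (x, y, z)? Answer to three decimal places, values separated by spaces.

θ = κ·ℓ = 0.8332 × 3.0824 = 2.56826 rad
ρ = (1 − cos θ)/κ = (1 − -0.84010)/0.8332 = 2.20847
z = sin θ / κ = 0.54244/0.8332 = 0.65103
x = ρ cos φ = 2.20847 × cos(150.71°) = -1.92613
y = ρ sin φ = 2.20847 × sin(150.71°) = 1.08045

-1.926 1.080 0.651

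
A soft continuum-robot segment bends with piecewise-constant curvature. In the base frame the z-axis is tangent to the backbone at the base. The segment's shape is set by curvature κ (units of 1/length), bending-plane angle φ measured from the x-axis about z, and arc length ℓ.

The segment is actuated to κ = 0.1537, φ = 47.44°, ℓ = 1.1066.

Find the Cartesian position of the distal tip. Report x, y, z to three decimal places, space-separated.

θ = κ·ℓ = 0.1537 × 1.1066 = 0.17008 rad
ρ = (1 − cos θ)/κ = (1 − 0.98557)/0.1537 = 0.09388
z = sin θ / κ = 0.16927/0.1537 = 1.10127
x = ρ cos φ = 0.09388 × cos(47.44°) = 0.06350
y = ρ sin φ = 0.09388 × sin(47.44°) = 0.06915

0.063 0.069 1.101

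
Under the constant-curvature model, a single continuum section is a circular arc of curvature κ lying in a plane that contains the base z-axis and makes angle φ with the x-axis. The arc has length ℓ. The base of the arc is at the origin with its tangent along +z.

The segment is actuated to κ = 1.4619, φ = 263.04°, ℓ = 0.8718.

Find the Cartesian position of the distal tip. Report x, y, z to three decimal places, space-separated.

θ = κ·ℓ = 1.4619 × 0.8718 = 1.27448 rad
ρ = (1 − cos θ)/κ = (1 − 0.29199)/1.4619 = 0.48430
z = sin θ / κ = 0.95642/1.4619 = 0.65423
x = ρ cos φ = 0.48430 × cos(263.04°) = -0.05869
y = ρ sin φ = 0.48430 × sin(263.04°) = -0.48074

-0.059 -0.481 0.654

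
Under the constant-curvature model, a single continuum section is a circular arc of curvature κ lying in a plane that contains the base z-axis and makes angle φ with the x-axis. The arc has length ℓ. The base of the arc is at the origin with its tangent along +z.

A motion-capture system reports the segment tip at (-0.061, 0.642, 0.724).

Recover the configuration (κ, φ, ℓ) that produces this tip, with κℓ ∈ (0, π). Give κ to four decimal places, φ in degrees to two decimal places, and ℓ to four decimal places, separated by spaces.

ρ = √(x²+y²) = √(-0.061² + 0.642²) = 0.64489
φ = atan2(y, x) mod 360° = atan2(0.642, -0.061) = 95.4277°
|p|² = ρ² + z² = 0.64489² + 0.724² = 0.94006
κ = 2ρ / |p|² = 2×0.64489 / 0.94006 = 1.37202
θ = 2·atan2(ρ, z) = 2·atan2(0.64489, 0.724) = 1.45534 rad
ℓ = θ/κ = 1.45534/1.37202 = 1.06073

1.3720 95.43 1.0607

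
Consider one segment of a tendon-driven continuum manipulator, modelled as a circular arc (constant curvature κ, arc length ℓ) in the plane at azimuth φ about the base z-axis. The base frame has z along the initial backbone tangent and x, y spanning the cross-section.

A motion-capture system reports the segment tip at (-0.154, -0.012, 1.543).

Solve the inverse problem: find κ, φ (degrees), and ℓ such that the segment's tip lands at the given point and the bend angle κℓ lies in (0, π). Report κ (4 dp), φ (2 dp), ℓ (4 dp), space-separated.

ρ = √(x²+y²) = √(-0.154² + -0.012²) = 0.15447
φ = atan2(y, x) mod 360° = atan2(-0.012, -0.154) = 184.4556°
|p|² = ρ² + z² = 0.15447² + 1.543² = 2.40471
κ = 2ρ / |p|² = 2×0.15447 / 2.40471 = 0.12847
θ = 2·atan2(ρ, z) = 2·atan2(0.15447, 1.543) = 0.19955 rad
ℓ = θ/κ = 0.19955/0.12847 = 1.55329

0.1285 184.46 1.5533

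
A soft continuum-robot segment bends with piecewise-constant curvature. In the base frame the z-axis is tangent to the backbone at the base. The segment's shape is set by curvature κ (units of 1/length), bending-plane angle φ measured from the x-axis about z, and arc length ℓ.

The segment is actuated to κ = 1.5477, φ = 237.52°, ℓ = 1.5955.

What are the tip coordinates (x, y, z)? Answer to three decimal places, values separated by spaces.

θ = κ·ℓ = 1.5477 × 1.5955 = 2.46936 rad
ρ = (1 − cos θ)/κ = (1 − -0.78243)/1.5477 = 1.15166
z = sin θ / κ = 0.62274/1.5477 = 0.40236
x = ρ cos φ = 1.15166 × cos(237.52°) = -0.61845
y = ρ sin φ = 1.15166 × sin(237.52°) = -0.97152

-0.618 -0.972 0.402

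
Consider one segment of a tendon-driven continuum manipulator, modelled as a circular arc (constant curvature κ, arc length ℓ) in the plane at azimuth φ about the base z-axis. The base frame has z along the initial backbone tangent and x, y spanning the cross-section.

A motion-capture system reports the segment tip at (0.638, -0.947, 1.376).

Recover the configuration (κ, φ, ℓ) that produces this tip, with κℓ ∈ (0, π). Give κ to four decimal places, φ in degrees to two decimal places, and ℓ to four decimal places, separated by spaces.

ρ = √(x²+y²) = √(0.638² + -0.947²) = 1.14186
φ = atan2(y, x) mod 360° = atan2(-0.947, 0.638) = 303.9684°
|p|² = ρ² + z² = 1.14186² + 1.376² = 3.19723
κ = 2ρ / |p|² = 2×1.14186 / 3.19723 = 0.71428
θ = 2·atan2(ρ, z) = 2·atan2(1.14186, 1.376) = 1.38535 rad
ℓ = θ/κ = 1.38535/0.71428 = 1.93950

0.7143 303.97 1.9395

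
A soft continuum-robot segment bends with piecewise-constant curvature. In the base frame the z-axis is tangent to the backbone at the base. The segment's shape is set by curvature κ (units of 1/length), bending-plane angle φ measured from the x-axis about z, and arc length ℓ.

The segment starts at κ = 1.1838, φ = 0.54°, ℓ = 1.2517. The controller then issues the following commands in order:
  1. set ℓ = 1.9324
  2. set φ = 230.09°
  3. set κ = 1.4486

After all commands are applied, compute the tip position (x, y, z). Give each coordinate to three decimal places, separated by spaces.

initial: κ=1.1838, φ=0.54°, ℓ=1.2517
cmd 1: set ℓ=1.9324 → (κ,φ,ℓ)=(1.1838,0.54°,1.9324) → tip=(1.3996,0.0132,0.6369)
cmd 2: set φ=230.09° → (κ,φ,ℓ)=(1.1838,230.09°,1.9324) → tip=(-0.8980,-1.0736,0.6369)
cmd 3: set κ=1.4486 → (κ,φ,ℓ)=(1.4486,230.09°,1.9324) → tip=(-0.8601,-1.0283,0.2317)

-0.860 -1.028 0.232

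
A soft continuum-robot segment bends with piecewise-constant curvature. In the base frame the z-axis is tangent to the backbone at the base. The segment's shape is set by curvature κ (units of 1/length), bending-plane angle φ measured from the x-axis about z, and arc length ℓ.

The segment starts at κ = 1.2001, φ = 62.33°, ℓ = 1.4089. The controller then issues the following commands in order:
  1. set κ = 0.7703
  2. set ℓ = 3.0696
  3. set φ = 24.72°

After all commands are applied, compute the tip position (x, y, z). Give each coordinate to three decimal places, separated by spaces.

2.020 0.930 0.910

initial: κ=1.2001, φ=62.33°, ℓ=1.4089
cmd 1: set κ=0.7703 → (κ,φ,ℓ)=(0.7703,62.33°,1.4089) → tip=(0.3215,0.6132,1.1482)
cmd 2: set ℓ=3.0696 → (κ,φ,ℓ)=(0.7703,62.33°,3.0696) → tip=(1.0327,1.9694,0.9103)
cmd 3: set φ=24.72° → (κ,φ,ℓ)=(0.7703,24.72°,3.0696) → tip=(2.0200,0.9299,0.9103)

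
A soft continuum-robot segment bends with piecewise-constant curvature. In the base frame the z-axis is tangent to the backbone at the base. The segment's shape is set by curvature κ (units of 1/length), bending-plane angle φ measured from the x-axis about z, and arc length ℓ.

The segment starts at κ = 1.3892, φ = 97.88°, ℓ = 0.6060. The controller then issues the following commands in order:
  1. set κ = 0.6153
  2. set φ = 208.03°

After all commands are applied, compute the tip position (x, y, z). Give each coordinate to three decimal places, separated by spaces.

initial: κ=1.3892, φ=97.88°, ℓ=0.6060
cmd 1: set κ=0.6153 → (κ,φ,ℓ)=(0.6153,97.88°,0.6060) → tip=(-0.0153,0.1106,0.5921)
cmd 2: set φ=208.03° → (κ,φ,ℓ)=(0.6153,208.03°,0.6060) → tip=(-0.0986,-0.0525,0.5921)

-0.099 -0.052 0.592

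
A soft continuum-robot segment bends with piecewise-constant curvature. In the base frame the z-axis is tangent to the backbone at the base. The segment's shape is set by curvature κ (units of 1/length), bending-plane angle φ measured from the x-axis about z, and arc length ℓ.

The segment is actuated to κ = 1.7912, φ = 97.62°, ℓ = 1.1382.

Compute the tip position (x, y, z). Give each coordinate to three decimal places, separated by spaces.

-0.107 0.803 0.498

θ = κ·ℓ = 1.7912 × 1.1382 = 2.03874 rad
ρ = (1 − cos θ)/κ = (1 − -0.45106)/1.7912 = 0.81010
z = sin θ / κ = 0.89250/1.7912 = 0.49827
x = ρ cos φ = 0.81010 × cos(97.62°) = -0.10742
y = ρ sin φ = 0.81010 × sin(97.62°) = 0.80295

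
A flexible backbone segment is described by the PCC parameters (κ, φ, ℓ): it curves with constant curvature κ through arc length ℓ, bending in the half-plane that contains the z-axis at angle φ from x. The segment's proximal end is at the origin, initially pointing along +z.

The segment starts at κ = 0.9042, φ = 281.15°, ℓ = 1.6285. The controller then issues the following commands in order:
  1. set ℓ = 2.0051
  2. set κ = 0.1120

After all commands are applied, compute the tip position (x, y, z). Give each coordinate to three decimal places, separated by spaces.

initial: κ=0.9042, φ=281.15°, ℓ=1.6285
cmd 1: set ℓ=2.0051 → (κ,φ,ℓ)=(0.9042,281.15°,2.0051) → tip=(0.2652,-1.3453,1.0737)
cmd 2: set κ=0.1120 → (κ,φ,ℓ)=(0.1120,281.15°,2.0051) → tip=(0.0434,-0.2200,1.9883)

0.043 -0.220 1.988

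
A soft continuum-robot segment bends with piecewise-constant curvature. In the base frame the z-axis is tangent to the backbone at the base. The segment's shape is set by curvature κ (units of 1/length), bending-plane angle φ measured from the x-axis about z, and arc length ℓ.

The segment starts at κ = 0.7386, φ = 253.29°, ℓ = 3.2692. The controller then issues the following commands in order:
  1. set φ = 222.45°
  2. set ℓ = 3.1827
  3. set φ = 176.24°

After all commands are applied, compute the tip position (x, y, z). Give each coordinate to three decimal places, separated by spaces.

-2.301 0.151 0.963

initial: κ=0.7386, φ=253.29°, ℓ=3.2692
cmd 1: set φ=222.45° → (κ,φ,ℓ)=(0.7386,222.45°,3.2692) → tip=(-1.7455,-1.5966,0.8998)
cmd 2: set ℓ=3.1827 → (κ,φ,ℓ)=(0.7386,222.45°,3.1827) → tip=(-1.7015,-1.5565,0.9626)
cmd 3: set φ=176.24° → (κ,φ,ℓ)=(0.7386,176.24°,3.1827) → tip=(-2.3011,0.1512,0.9626)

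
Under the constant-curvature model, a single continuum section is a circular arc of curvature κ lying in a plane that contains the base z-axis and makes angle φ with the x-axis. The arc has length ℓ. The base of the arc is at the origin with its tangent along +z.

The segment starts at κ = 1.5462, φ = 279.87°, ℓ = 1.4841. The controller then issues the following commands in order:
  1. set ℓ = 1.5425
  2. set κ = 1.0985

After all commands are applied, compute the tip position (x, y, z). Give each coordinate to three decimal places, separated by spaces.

initial: κ=1.5462, φ=279.87°, ℓ=1.4841
cmd 1: set ℓ=1.5425 → (κ,φ,ℓ)=(1.5462,279.87°,1.5425) → tip=(0.1915,-1.1005,0.4440)
cmd 2: set κ=1.0985 → (κ,φ,ℓ)=(1.0985,279.87°,1.5425) → tip=(0.1753,-1.0075,0.9034)

0.175 -1.007 0.903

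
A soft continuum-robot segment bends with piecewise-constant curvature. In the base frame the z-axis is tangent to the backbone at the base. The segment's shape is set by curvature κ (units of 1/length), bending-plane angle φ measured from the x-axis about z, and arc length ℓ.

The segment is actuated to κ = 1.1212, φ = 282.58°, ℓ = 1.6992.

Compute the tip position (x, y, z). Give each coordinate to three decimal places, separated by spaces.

θ = κ·ℓ = 1.1212 × 1.6992 = 1.90514 rad
ρ = (1 − cos θ)/κ = (1 − -0.32815)/1.1212 = 1.18458
z = sin θ / κ = 0.94462/1.1212 = 0.84251
x = ρ cos φ = 1.18458 × cos(282.58°) = 0.25800
y = ρ sin φ = 1.18458 × sin(282.58°) = -1.15614

0.258 -1.156 0.843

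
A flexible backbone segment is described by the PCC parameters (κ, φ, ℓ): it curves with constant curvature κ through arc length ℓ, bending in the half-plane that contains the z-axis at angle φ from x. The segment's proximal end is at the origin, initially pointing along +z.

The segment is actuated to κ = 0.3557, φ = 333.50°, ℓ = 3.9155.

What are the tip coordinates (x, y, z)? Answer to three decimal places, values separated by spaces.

2.070 -1.032 2.767

θ = κ·ℓ = 0.3557 × 3.9155 = 1.39274 rad
ρ = (1 − cos θ)/κ = (1 − 0.17711)/0.3557 = 2.31343
z = sin θ / κ = 0.98419/0.3557 = 2.76691
x = ρ cos φ = 2.31343 × cos(333.50°) = 2.07037
y = ρ sin φ = 2.31343 × sin(333.50°) = -1.03225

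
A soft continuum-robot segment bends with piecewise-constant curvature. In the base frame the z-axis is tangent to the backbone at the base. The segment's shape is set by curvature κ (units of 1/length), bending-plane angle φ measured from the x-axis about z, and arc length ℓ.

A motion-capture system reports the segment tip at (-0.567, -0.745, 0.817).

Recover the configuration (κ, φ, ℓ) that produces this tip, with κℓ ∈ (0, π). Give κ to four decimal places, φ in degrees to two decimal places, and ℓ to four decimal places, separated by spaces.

1.2127 232.73 1.4072

ρ = √(x²+y²) = √(-0.567² + -0.745²) = 0.93622
φ = atan2(y, x) mod 360° = atan2(-0.745, -0.567) = 232.7262°
|p|² = ρ² + z² = 0.93622² + 0.817² = 1.54400
κ = 2ρ / |p|² = 2×0.93622 / 1.54400 = 1.21272
θ = 2·atan2(ρ, z) = 2·atan2(0.93622, 0.817) = 1.70659 rad
ℓ = θ/κ = 1.70659/1.21272 = 1.40724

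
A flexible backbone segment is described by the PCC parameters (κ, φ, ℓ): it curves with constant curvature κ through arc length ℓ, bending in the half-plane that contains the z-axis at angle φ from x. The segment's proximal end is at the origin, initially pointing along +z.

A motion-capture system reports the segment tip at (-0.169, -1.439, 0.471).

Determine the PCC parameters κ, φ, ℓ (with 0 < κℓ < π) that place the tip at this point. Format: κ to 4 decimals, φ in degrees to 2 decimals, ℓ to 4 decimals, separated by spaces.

ρ = √(x²+y²) = √(-0.169² + -1.439²) = 1.44889
φ = atan2(y, x) mod 360° = atan2(-1.439, -0.169) = 263.3017°
|p|² = ρ² + z² = 1.44889² + 0.471² = 2.32112
κ = 2ρ / |p|² = 2×1.44889 / 2.32112 = 1.24844
θ = 2·atan2(ρ, z) = 2·atan2(1.44889, 0.471) = 2.51299 rad
ℓ = θ/κ = 2.51299/1.24844 = 2.01291

1.2484 263.30 2.0129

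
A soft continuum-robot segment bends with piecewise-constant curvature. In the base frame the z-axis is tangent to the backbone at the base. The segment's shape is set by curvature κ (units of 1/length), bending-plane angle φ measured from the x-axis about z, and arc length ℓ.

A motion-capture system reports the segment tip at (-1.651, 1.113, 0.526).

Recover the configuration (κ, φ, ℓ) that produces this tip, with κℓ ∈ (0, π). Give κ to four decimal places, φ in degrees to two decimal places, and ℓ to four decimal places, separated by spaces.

0.9389 146.01 2.7958

ρ = √(x²+y²) = √(-1.651² + 1.113²) = 1.99112
φ = atan2(y, x) mod 360° = atan2(1.113, -1.651) = 146.0146°
|p|² = ρ² + z² = 1.99112² + 0.526² = 4.24125
κ = 2ρ / |p|² = 2×1.99112 / 4.24125 = 0.93893
θ = 2·atan2(ρ, z) = 2·atan2(1.99112, 0.526) = 2.62505 rad
ℓ = θ/κ = 2.62505/0.93893 = 2.79578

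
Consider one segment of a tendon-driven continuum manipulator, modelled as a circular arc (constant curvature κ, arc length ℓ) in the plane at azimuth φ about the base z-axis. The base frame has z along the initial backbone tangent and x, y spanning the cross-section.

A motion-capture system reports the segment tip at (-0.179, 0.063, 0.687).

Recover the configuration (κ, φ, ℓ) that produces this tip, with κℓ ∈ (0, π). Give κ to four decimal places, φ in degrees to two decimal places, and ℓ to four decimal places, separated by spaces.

0.7471 160.61 0.7214

ρ = √(x²+y²) = √(-0.179² + 0.063²) = 0.18976
φ = atan2(y, x) mod 360° = atan2(0.063, -0.179) = 160.6102°
|p|² = ρ² + z² = 0.18976² + 0.687² = 0.50798
κ = 2ρ / |p|² = 2×0.18976 / 0.50798 = 0.74713
θ = 2·atan2(ρ, z) = 2·atan2(0.18976, 0.687) = 0.53900 rad
ℓ = θ/κ = 0.53900/0.74713 = 0.72143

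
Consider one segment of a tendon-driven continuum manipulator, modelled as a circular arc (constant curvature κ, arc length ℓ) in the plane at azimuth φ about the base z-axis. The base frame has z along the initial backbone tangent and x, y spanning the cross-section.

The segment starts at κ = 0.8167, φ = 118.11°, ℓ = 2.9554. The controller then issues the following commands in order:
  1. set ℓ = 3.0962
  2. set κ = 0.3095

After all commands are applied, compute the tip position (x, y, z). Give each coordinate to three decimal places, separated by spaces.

-0.647 1.211 2.644

initial: κ=0.8167, φ=118.11°, ℓ=2.9554
cmd 1: set ℓ=3.0962 → (κ,φ,ℓ)=(0.8167,118.11°,3.0962) → tip=(-1.0488,1.9634,0.7044)
cmd 2: set κ=0.3095 → (κ,φ,ℓ)=(0.3095,118.11°,3.0962) → tip=(-0.6471,1.2114,2.6436)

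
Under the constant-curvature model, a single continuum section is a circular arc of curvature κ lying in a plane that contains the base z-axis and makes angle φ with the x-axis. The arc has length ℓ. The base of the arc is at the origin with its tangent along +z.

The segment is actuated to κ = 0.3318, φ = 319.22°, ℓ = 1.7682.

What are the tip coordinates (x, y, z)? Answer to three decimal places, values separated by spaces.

θ = κ·ℓ = 0.3318 × 1.7682 = 0.58669 rad
ρ = (1 − cos θ)/κ = (1 − 0.83278)/0.3318 = 0.50398
z = sin θ / κ = 0.55361/0.3318 = 1.66849
x = ρ cos φ = 0.50398 × cos(319.22°) = 0.38163
y = ρ sin φ = 0.50398 × sin(319.22°) = -0.32918

0.382 -0.329 1.668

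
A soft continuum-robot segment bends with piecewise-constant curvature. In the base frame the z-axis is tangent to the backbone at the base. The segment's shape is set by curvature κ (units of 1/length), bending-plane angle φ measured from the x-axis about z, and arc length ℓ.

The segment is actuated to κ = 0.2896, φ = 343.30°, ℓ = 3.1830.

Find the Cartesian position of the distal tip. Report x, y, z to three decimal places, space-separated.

1.308 -0.393 2.751

θ = κ·ℓ = 0.2896 × 3.1830 = 0.92180 rad
ρ = (1 − cos θ)/κ = (1 − 0.60439)/0.2896 = 1.36606
z = sin θ / κ = 0.79669/0.2896 = 2.75100
x = ρ cos φ = 1.36606 × cos(343.30°) = 1.30844
y = ρ sin φ = 1.36606 × sin(343.30°) = -0.39255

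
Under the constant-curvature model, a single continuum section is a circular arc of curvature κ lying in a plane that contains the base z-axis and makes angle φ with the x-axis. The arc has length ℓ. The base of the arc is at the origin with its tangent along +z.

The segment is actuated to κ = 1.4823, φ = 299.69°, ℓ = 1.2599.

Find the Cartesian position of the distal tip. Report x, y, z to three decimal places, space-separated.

0.432 -0.757 0.645

θ = κ·ℓ = 1.4823 × 1.2599 = 1.86755 rad
ρ = (1 − cos θ)/κ = (1 − -0.29242)/1.4823 = 0.87190
z = sin θ / κ = 0.95629/1.4823 = 0.64514
x = ρ cos φ = 0.87190 × cos(299.69°) = 0.43186
y = ρ sin φ = 0.87190 × sin(299.69°) = -0.75744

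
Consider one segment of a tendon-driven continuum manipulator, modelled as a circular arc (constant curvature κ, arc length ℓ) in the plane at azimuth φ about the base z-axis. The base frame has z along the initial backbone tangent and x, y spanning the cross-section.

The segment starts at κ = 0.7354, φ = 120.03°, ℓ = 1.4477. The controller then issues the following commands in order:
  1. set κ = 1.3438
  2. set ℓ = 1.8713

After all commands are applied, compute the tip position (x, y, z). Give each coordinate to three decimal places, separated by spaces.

-0.674 1.166 0.437

initial: κ=0.7354, φ=120.03°, ℓ=1.4477
cmd 1: set κ=1.3438 → (κ,φ,ℓ)=(1.3438,120.03°,1.4477) → tip=(-0.5087,0.8800,0.6925)
cmd 2: set ℓ=1.8713 → (κ,φ,ℓ)=(1.3438,120.03°,1.8713) → tip=(-0.6740,1.1660,0.4366)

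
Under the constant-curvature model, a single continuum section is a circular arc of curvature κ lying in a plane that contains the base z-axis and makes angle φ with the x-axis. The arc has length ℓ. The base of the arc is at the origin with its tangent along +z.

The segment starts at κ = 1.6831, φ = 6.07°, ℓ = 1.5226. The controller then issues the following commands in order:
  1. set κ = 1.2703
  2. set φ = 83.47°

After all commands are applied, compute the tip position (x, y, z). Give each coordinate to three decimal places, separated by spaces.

0.121 1.060 0.736

initial: κ=1.6831, φ=6.07°, ℓ=1.5226
cmd 1: set κ=1.2703 → (κ,φ,ℓ)=(1.2703,6.07°,1.5226) → tip=(1.0610,0.1128,0.7358)
cmd 2: set φ=83.47° → (κ,φ,ℓ)=(1.2703,83.47°,1.5226) → tip=(0.1213,1.0601,0.7358)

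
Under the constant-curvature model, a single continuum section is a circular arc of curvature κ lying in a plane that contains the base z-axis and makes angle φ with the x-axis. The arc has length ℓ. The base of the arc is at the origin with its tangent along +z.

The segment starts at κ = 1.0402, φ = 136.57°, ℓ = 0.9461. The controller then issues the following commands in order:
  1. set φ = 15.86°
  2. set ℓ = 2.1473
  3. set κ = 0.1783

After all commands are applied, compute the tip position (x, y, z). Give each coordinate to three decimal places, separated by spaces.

initial: κ=1.0402, φ=136.57°, ℓ=0.9461
cmd 1: set φ=15.86° → (κ,φ,ℓ)=(1.0402,15.86°,0.9461) → tip=(0.4128,0.1173,0.8006)
cmd 2: set ℓ=2.1473 → (κ,φ,ℓ)=(1.0402,15.86°,2.1473) → tip=(1.4938,0.4244,0.7578)
cmd 3: set κ=0.1783 → (κ,φ,ℓ)=(0.1783,15.86°,2.1473) → tip=(0.3906,0.1110,2.0952)

0.391 0.111 2.095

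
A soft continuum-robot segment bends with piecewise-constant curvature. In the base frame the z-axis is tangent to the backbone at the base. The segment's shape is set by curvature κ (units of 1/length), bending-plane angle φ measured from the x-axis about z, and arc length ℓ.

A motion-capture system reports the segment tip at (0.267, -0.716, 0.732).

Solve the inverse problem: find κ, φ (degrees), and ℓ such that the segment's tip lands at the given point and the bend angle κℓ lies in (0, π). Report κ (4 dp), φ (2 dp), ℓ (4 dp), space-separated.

1.3649 290.45 1.1824

ρ = √(x²+y²) = √(0.267² + -0.716²) = 0.76416
φ = atan2(y, x) mod 360° = atan2(-0.716, 0.267) = 290.4507°
|p|² = ρ² + z² = 0.76416² + 0.732² = 1.11977
κ = 2ρ / |p|² = 2×0.76416 / 1.11977 = 1.36486
θ = 2·atan2(ρ, z) = 2·atan2(0.76416, 0.732) = 1.61378 rad
ℓ = θ/κ = 1.61378/1.36486 = 1.18238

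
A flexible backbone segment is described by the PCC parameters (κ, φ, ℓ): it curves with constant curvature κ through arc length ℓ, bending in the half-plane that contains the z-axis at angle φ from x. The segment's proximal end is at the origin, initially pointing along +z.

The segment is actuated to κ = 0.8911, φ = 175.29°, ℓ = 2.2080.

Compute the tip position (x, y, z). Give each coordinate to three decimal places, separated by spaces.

-1.551 0.128 1.035

θ = κ·ℓ = 0.8911 × 2.2080 = 1.96755 rad
ρ = (1 − cos θ)/κ = (1 − -0.38643)/0.8911 = 1.55586
z = sin θ / κ = 0.92232/0.8911 = 1.03504
x = ρ cos φ = 1.55586 × cos(175.29°) = -1.55060
y = ρ sin φ = 1.55586 × sin(175.29°) = 0.12776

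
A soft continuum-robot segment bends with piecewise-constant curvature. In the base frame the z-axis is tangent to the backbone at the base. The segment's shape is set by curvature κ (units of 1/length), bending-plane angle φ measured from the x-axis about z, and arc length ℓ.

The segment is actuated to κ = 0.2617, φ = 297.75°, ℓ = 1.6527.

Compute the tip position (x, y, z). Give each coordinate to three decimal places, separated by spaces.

θ = κ·ℓ = 0.2617 × 1.6527 = 0.43251 rad
ρ = (1 − cos θ)/κ = (1 − 0.90792)/0.2617 = 0.35187
z = sin θ / κ = 0.41915/0.2617 = 1.60165
x = ρ cos φ = 0.35187 × cos(297.75°) = 0.16384
y = ρ sin φ = 0.35187 × sin(297.75°) = -0.31140

0.164 -0.311 1.602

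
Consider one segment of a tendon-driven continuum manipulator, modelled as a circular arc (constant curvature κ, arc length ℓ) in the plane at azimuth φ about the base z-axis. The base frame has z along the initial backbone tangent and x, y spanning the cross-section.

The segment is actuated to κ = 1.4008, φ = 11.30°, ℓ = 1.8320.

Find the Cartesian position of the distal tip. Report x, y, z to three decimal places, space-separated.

1.287 0.257 0.388

θ = κ·ℓ = 1.4008 × 1.8320 = 2.56627 rad
ρ = (1 − cos θ)/κ = (1 − -0.83901)/1.4008 = 1.31283
z = sin θ / κ = 0.54411/1.4008 = 0.38843
x = ρ cos φ = 1.31283 × cos(11.30°) = 1.28738
y = ρ sin φ = 1.31283 × sin(11.30°) = 0.25724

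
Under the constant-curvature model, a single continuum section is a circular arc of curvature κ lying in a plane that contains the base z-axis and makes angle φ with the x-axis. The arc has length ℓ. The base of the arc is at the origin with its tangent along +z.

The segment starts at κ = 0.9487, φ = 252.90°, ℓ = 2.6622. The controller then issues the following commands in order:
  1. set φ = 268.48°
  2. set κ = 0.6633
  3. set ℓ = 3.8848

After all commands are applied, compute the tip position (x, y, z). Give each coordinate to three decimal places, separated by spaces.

initial: κ=0.9487, φ=252.90°, ℓ=2.6622
cmd 1: set φ=268.48° → (κ,φ,ℓ)=(0.9487,268.48°,2.6622) → tip=(-0.0508,-1.9138,0.6090)
cmd 2: set κ=0.6633 → (κ,φ,ℓ)=(0.6633,268.48°,2.6622) → tip=(-0.0477,-1.7992,1.4790)
cmd 3: set ℓ=3.8848 → (κ,φ,ℓ)=(0.6633,268.48°,3.8848) → tip=(-0.0738,-2.7801,0.8070)

-0.074 -2.780 0.807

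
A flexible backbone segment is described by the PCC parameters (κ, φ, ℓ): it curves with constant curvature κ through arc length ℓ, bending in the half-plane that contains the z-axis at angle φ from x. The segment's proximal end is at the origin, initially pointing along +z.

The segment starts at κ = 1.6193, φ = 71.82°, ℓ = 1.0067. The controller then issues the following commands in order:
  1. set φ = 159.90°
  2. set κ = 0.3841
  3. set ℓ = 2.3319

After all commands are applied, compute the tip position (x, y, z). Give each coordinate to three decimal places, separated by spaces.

-0.917 0.336 2.032

initial: κ=1.6193, φ=71.82°, ℓ=1.0067
cmd 1: set φ=159.90° → (κ,φ,ℓ)=(1.6193,159.90°,1.0067) → tip=(-0.6143,0.2248,0.6165)
cmd 2: set κ=0.3841 → (κ,φ,ℓ)=(0.3841,159.90°,1.0067) → tip=(-0.1805,0.0661,0.9818)
cmd 3: set ℓ=2.3319 → (κ,φ,ℓ)=(0.3841,159.90°,2.3319) → tip=(-0.9169,0.3355,2.0324)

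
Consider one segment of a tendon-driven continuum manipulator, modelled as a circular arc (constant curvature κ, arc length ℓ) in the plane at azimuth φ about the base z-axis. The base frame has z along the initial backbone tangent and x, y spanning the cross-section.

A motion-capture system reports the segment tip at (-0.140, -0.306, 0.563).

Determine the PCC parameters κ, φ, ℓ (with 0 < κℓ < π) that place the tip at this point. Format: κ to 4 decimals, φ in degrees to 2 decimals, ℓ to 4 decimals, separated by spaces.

ρ = √(x²+y²) = √(-0.140² + -0.306²) = 0.33651
φ = atan2(y, x) mod 360° = atan2(-0.306, -0.140) = 245.4151°
|p|² = ρ² + z² = 0.33651² + 0.563² = 0.43020
κ = 2ρ / |p|² = 2×0.33651 / 0.43020 = 1.56440
θ = 2·atan2(ρ, z) = 2·atan2(0.33651, 0.563) = 1.07745 rad
ℓ = θ/κ = 1.07745/1.56440 = 0.68873

1.5644 245.42 0.6887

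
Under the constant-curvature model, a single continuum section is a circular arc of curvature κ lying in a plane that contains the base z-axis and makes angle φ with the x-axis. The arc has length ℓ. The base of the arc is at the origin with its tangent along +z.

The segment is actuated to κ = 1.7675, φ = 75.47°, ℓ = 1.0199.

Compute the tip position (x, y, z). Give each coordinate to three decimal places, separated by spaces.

0.175 0.674 0.551

θ = κ·ℓ = 1.7675 × 1.0199 = 1.80267 rad
ρ = (1 − cos θ)/κ = (1 − -0.22980)/1.7675 = 0.69579
z = sin θ / κ = 0.97324/1.7675 = 0.55063
x = ρ cos φ = 0.69579 × cos(75.47°) = 0.17456
y = ρ sin φ = 0.69579 × sin(75.47°) = 0.67353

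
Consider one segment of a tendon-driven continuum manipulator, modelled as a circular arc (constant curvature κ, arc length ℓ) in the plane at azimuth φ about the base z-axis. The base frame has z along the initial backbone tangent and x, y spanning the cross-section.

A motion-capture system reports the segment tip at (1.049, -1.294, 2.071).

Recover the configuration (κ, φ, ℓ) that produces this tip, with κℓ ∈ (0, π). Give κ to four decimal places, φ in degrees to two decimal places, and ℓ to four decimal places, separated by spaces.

ρ = √(x²+y²) = √(1.049² + -1.294²) = 1.66578
φ = atan2(y, x) mod 360° = atan2(-1.294, 1.049) = 309.0305°
|p|² = ρ² + z² = 1.66578² + 2.071² = 7.06388
κ = 2ρ / |p|² = 2×1.66578 / 7.06388 = 0.47163
θ = 2·atan2(ρ, z) = 2·atan2(1.66578, 2.071) = 1.35476 rad
ℓ = θ/κ = 1.35476/0.47163 = 2.87248

0.4716 309.03 2.8725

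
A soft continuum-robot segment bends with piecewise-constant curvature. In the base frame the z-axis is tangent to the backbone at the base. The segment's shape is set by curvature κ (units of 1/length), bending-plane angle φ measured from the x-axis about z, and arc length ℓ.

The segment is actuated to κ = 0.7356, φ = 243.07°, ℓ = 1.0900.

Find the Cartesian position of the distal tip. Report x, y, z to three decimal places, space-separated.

θ = κ·ℓ = 0.7356 × 1.0900 = 0.80180 rad
ρ = (1 − cos θ)/κ = (1 − 0.69541)/0.7356 = 0.41407
z = sin θ / κ = 0.71861/0.7356 = 0.97691
x = ρ cos φ = 0.41407 × cos(243.07°) = -0.18753
y = ρ sin φ = 0.41407 × sin(243.07°) = -0.36917

-0.188 -0.369 0.977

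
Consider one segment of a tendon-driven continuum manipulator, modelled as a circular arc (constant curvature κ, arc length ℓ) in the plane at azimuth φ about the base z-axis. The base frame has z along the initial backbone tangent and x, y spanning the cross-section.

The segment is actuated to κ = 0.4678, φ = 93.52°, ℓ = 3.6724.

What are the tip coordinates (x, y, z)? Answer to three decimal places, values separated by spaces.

θ = κ·ℓ = 0.4678 × 3.6724 = 1.71795 rad
ρ = (1 − cos θ)/κ = (1 − -0.14662)/0.4678 = 2.45109
z = sin θ / κ = 0.98919/0.4678 = 2.11456
x = ρ cos φ = 2.45109 × cos(93.52°) = -0.15049
y = ρ sin φ = 2.45109 × sin(93.52°) = 2.44647

-0.150 2.446 2.115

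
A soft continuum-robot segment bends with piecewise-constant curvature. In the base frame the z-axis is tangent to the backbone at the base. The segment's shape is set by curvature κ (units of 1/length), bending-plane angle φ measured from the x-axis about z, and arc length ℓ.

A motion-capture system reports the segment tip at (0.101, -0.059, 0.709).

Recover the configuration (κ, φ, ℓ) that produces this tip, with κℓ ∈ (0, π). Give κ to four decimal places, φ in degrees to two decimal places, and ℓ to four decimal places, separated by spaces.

0.4531 329.71 0.7218

ρ = √(x²+y²) = √(0.101² + -0.059²) = 0.11697
φ = atan2(y, x) mod 360° = atan2(-0.059, 0.101) = 329.7083°
|p|² = ρ² + z² = 0.11697² + 0.709² = 0.51636
κ = 2ρ / |p|² = 2×0.11697 / 0.51636 = 0.45305
θ = 2·atan2(ρ, z) = 2·atan2(0.11697, 0.709) = 0.32701 rad
ℓ = θ/κ = 0.32701/0.45305 = 0.72180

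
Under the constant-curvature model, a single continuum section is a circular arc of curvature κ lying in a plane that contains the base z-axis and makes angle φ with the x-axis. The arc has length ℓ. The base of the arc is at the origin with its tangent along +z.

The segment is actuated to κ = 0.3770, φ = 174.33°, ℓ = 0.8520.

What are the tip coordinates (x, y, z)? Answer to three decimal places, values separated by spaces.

θ = κ·ℓ = 0.3770 × 0.8520 = 0.32120 rad
ρ = (1 − cos θ)/κ = (1 − 0.94886)/0.3770 = 0.13566
z = sin θ / κ = 0.31571/0.3770 = 0.83742
x = ρ cos φ = 0.13566 × cos(174.33°) = -0.13500
y = ρ sin φ = 0.13566 × sin(174.33°) = 0.01340

-0.135 0.013 0.837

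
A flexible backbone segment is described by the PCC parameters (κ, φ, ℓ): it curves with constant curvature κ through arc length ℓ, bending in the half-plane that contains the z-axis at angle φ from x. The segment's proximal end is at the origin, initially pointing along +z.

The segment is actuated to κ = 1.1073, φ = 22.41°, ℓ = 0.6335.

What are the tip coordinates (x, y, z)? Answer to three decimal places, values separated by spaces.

θ = κ·ℓ = 1.1073 × 0.6335 = 0.70147 rad
ρ = (1 − cos θ)/κ = (1 − 0.76389)/1.1073 = 0.21323
z = sin θ / κ = 0.64534/1.1073 = 0.58281
x = ρ cos φ = 0.21323 × cos(22.41°) = 0.19713
y = ρ sin φ = 0.21323 × sin(22.41°) = 0.08129

0.197 0.081 0.583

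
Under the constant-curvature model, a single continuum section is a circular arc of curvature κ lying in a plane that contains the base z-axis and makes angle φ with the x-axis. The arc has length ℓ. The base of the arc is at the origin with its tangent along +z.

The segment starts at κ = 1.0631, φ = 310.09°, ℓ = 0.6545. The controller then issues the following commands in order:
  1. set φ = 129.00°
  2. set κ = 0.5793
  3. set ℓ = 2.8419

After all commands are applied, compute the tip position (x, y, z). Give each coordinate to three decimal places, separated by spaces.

initial: κ=1.0631, φ=310.09°, ℓ=0.6545
cmd 1: set φ=129.00° → (κ,φ,ℓ)=(1.0631,129.00°,0.6545) → tip=(-0.1376,0.1699,0.6030)
cmd 2: set κ=0.5793 → (κ,φ,ℓ)=(0.5793,129.00°,0.6545) → tip=(-0.0772,0.0953,0.6389)
cmd 3: set ℓ=2.8419 → (κ,φ,ℓ)=(0.5793,129.00°,2.8419) → tip=(-1.1683,1.4427,1.7213)

-1.168 1.443 1.721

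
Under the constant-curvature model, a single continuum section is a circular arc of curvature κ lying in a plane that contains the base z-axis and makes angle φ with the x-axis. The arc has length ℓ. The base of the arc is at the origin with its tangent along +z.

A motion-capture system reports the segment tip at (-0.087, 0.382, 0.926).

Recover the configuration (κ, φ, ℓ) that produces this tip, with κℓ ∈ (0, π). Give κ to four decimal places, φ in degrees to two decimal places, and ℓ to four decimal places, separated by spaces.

ρ = √(x²+y²) = √(-0.087² + 0.382²) = 0.39178
φ = atan2(y, x) mod 360° = atan2(0.382, -0.087) = 102.8302°
|p|² = ρ² + z² = 0.39178² + 0.926² = 1.01097
κ = 2ρ / |p|² = 2×0.39178 / 1.01097 = 0.77506
θ = 2·atan2(ρ, z) = 2·atan2(0.39178, 0.926) = 0.80050 rad
ℓ = θ/κ = 0.80050/0.77506 = 1.03283

0.7751 102.83 1.0328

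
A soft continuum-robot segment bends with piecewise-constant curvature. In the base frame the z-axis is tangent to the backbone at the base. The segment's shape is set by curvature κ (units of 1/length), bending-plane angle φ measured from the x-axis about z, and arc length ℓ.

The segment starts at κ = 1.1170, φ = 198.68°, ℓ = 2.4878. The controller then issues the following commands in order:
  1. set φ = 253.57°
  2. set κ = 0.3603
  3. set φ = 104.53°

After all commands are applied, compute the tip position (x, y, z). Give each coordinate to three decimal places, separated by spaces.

-0.261 1.009 2.168

initial: κ=1.1170, φ=198.68°, ℓ=2.4878
cmd 1: set φ=253.57° → (κ,φ,ℓ)=(1.1170,253.57°,2.4878) → tip=(-0.4900,-1.6615,0.3177)
cmd 2: set κ=0.3603 → (κ,φ,ℓ)=(0.3603,253.57°,2.4878) → tip=(-0.2948,-0.9997,2.1678)
cmd 3: set φ=104.53° → (κ,φ,ℓ)=(0.3603,104.53°,2.4878) → tip=(-0.2615,1.0090,2.1678)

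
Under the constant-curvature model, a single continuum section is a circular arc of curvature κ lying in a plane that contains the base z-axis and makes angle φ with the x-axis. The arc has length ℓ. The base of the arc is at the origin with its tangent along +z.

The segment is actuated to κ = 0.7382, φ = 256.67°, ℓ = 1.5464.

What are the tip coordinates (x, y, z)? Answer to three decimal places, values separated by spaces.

-0.182 -0.770 1.232

θ = κ·ℓ = 0.7382 × 1.5464 = 1.14155 rad
ρ = (1 − cos θ)/κ = (1 − 0.41618)/0.7382 = 0.79087
z = sin θ / κ = 0.90928/0.7382 = 1.23175
x = ρ cos φ = 0.79087 × cos(256.67°) = -0.18234
y = ρ sin φ = 0.79087 × sin(256.67°) = -0.76956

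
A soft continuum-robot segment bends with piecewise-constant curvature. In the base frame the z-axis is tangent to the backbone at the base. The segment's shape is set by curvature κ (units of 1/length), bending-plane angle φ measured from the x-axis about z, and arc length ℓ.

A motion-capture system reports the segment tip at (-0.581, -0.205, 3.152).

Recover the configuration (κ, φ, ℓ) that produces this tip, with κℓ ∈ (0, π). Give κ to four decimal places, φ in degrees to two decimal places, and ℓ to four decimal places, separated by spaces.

ρ = √(x²+y²) = √(-0.581² + -0.205²) = 0.61611
φ = atan2(y, x) mod 360° = atan2(-0.205, -0.581) = 199.4349°
|p|² = ρ² + z² = 0.61611² + 3.152² = 10.31469
κ = 2ρ / |p|² = 2×0.61611 / 10.31469 = 0.11946
θ = 2·atan2(ρ, z) = 2·atan2(0.61611, 3.152) = 0.38606 rad
ℓ = θ/κ = 0.38606/0.11946 = 3.23168

0.1195 199.43 3.2317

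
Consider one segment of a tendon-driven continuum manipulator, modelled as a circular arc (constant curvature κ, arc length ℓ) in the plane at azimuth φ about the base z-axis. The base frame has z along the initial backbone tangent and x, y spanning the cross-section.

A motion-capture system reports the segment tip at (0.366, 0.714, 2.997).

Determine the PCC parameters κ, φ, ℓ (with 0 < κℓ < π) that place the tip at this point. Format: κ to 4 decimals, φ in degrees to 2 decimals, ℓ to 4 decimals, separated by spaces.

0.1667 62.86 3.1382

ρ = √(x²+y²) = √(0.366² + 0.714²) = 0.80234
φ = atan2(y, x) mod 360° = atan2(0.714, 0.366) = 62.8601°
|p|² = ρ² + z² = 0.80234² + 2.997² = 9.62576
κ = 2ρ / |p|² = 2×0.80234 / 9.62576 = 0.16671
θ = 2·atan2(ρ, z) = 2·atan2(0.80234, 2.997) = 0.52316 rad
ℓ = θ/κ = 0.52316/0.16671 = 3.13821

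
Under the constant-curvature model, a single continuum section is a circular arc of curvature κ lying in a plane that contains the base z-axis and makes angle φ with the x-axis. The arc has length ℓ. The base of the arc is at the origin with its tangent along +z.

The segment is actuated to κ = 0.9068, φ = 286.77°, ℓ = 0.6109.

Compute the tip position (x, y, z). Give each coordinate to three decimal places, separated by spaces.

0.048 -0.158 0.580

θ = κ·ℓ = 0.9068 × 0.6109 = 0.55396 rad
ρ = (1 − cos θ)/κ = (1 − 0.85045)/0.9068 = 0.16493
z = sin θ / κ = 0.52606/0.9068 = 0.58013
x = ρ cos φ = 0.16493 × cos(286.77°) = 0.04759
y = ρ sin φ = 0.16493 × sin(286.77°) = -0.15791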